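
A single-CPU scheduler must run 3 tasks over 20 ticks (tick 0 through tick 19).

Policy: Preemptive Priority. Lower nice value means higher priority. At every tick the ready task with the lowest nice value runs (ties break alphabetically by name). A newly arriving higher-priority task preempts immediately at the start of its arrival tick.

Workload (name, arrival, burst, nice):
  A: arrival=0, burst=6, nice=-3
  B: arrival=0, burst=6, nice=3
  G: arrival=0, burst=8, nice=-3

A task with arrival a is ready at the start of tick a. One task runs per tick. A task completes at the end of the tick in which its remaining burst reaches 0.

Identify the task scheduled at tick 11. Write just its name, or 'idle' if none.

running at tick 11 = G

t=0: ready={A,B,G} → run A
t=1: ready={A,B,G} → run A
t=2: ready={A,B,G} → run A
t=3: ready={A,B,G} → run A
t=4: ready={A,B,G} → run A
t=5: ready={A,B,G} → run A
t=6: ready={B,G} → run G
t=7: ready={B,G} → run G
t=8: ready={B,G} → run G
t=9: ready={B,G} → run G
t=10: ready={B,G} → run G
t=11: ready={B,G} → run G
t=12: ready={B,G} → run G
t=13: ready={B,G} → run G
t=14: ready={B} → run B
t=15: ready={B} → run B
t=16: ready={B} → run B
t=17: ready={B} → run B
t=18: ready={B} → run B
t=19: ready={B} → run B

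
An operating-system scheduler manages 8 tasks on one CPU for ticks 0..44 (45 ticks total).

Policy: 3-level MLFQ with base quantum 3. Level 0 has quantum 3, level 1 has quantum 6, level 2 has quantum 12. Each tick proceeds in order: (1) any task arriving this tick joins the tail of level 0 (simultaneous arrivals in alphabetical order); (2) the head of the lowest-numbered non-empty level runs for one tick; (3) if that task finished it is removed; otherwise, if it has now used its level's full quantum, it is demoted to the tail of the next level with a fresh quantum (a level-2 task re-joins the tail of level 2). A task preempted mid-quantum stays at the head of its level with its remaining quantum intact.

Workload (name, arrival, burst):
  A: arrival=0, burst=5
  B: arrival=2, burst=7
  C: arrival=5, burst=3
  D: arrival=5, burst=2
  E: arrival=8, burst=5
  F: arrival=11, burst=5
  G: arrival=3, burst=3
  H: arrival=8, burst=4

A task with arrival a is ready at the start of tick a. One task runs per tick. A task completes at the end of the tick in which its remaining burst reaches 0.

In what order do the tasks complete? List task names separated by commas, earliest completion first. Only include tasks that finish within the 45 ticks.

completion order = G, C, D, A, B, E, H, F

t=0: L0/L1/L2 = A/-/- → run A
t=1: L0/L1/L2 = A/-/- → run A
t=2: L0/L1/L2 = AB/-/- → run A
t=3: L0/L1/L2 = BG/A/- → run B
t=4: L0/L1/L2 = BG/A/- → run B
t=5: L0/L1/L2 = BGCD/A/- → run B
t=6: L0/L1/L2 = GCD/AB/- → run G
t=7: L0/L1/L2 = GCD/AB/- → run G
t=8: L0/L1/L2 = GCDEH/AB/- → run G
t=9: L0/L1/L2 = CDEH/AB/- → run C
t=10: L0/L1/L2 = CDEH/AB/- → run C
t=11: L0/L1/L2 = CDEHF/AB/- → run C
t=12: L0/L1/L2 = DEHF/AB/- → run D
t=13: L0/L1/L2 = DEHF/AB/- → run D
t=14: L0/L1/L2 = EHF/AB/- → run E
t=15: L0/L1/L2 = EHF/AB/- → run E
t=16: L0/L1/L2 = EHF/AB/- → run E
t=17: L0/L1/L2 = HF/ABE/- → run H
t=18: L0/L1/L2 = HF/ABE/- → run H
t=19: L0/L1/L2 = HF/ABE/- → run H
t=20: L0/L1/L2 = F/ABEH/- → run F
t=21: L0/L1/L2 = F/ABEH/- → run F
t=22: L0/L1/L2 = F/ABEH/- → run F
t=23: L0/L1/L2 = -/ABEHF/- → run A
t=24: L0/L1/L2 = -/ABEHF/- → run A
t=25: L0/L1/L2 = -/BEHF/- → run B
t=26: L0/L1/L2 = -/BEHF/- → run B
t=27: L0/L1/L2 = -/BEHF/- → run B
t=28: L0/L1/L2 = -/BEHF/- → run B
t=29: L0/L1/L2 = -/EHF/- → run E
t=30: L0/L1/L2 = -/EHF/- → run E
t=31: L0/L1/L2 = -/HF/- → run H
t=32: L0/L1/L2 = -/F/- → run F
t=33: L0/L1/L2 = -/F/- → run F
t=34: (idle)
t=35: (idle)
t=36: (idle)
t=37: (idle)
t=38: (idle)
t=39: (idle)
t=40: (idle)
t=41: (idle)
t=42: (idle)
t=43: (idle)
t=44: (idle)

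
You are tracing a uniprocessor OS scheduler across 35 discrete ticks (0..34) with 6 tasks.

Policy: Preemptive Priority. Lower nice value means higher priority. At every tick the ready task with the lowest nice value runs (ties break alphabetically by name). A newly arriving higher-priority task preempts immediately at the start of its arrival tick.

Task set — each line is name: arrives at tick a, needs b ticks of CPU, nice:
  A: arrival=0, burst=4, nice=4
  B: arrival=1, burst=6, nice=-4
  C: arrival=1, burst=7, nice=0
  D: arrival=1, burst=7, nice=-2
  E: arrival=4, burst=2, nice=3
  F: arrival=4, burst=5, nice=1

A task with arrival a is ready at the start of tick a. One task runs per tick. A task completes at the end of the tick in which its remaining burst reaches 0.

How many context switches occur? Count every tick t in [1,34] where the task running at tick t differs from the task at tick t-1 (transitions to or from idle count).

context switches = 7

t=0: ready={A} → run A
t=1: ready={A,B,C,D} → run B
t=2: ready={A,B,C,D} → run B
t=3: ready={A,B,C,D} → run B
t=4: ready={A,B,C,D,E,F} → run B
t=5: ready={A,B,C,D,E,F} → run B
t=6: ready={A,B,C,D,E,F} → run B
t=7: ready={A,C,D,E,F} → run D
t=8: ready={A,C,D,E,F} → run D
t=9: ready={A,C,D,E,F} → run D
t=10: ready={A,C,D,E,F} → run D
t=11: ready={A,C,D,E,F} → run D
t=12: ready={A,C,D,E,F} → run D
t=13: ready={A,C,D,E,F} → run D
t=14: ready={A,C,E,F} → run C
t=15: ready={A,C,E,F} → run C
t=16: ready={A,C,E,F} → run C
t=17: ready={A,C,E,F} → run C
t=18: ready={A,C,E,F} → run C
t=19: ready={A,C,E,F} → run C
t=20: ready={A,C,E,F} → run C
t=21: ready={A,E,F} → run F
t=22: ready={A,E,F} → run F
t=23: ready={A,E,F} → run F
t=24: ready={A,E,F} → run F
t=25: ready={A,E,F} → run F
t=26: ready={A,E} → run E
t=27: ready={A,E} → run E
t=28: ready={A} → run A
t=29: ready={A} → run A
t=30: ready={A} → run A
t=31: (idle)
t=32: (idle)
t=33: (idle)
t=34: (idle)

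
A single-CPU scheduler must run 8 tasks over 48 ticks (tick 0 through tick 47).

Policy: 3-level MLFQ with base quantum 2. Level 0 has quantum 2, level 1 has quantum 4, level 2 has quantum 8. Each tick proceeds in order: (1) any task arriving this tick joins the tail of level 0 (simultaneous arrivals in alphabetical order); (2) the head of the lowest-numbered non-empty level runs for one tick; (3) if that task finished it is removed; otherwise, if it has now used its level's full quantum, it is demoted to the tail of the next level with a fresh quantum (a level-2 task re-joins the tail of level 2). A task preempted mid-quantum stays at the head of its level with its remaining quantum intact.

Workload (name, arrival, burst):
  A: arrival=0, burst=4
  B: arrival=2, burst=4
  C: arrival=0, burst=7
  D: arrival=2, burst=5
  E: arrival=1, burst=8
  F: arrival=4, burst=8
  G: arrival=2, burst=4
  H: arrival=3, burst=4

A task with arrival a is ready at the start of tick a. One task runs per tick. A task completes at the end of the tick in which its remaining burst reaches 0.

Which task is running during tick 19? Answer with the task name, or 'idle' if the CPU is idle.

t=0: L0/L1/L2 = AC/-/- → run A
t=1: L0/L1/L2 = ACE/-/- → run A
t=2: L0/L1/L2 = CEBDG/A/- → run C
t=3: L0/L1/L2 = CEBDGH/A/- → run C
t=4: L0/L1/L2 = EBDGHF/AC/- → run E
t=5: L0/L1/L2 = EBDGHF/AC/- → run E
t=6: L0/L1/L2 = BDGHF/ACE/- → run B
t=7: L0/L1/L2 = BDGHF/ACE/- → run B
t=8: L0/L1/L2 = DGHF/ACEB/- → run D
t=9: L0/L1/L2 = DGHF/ACEB/- → run D
t=10: L0/L1/L2 = GHF/ACEBD/- → run G
t=11: L0/L1/L2 = GHF/ACEBD/- → run G
t=12: L0/L1/L2 = HF/ACEBDG/- → run H
t=13: L0/L1/L2 = HF/ACEBDG/- → run H
t=14: L0/L1/L2 = F/ACEBDGH/- → run F
t=15: L0/L1/L2 = F/ACEBDGH/- → run F
t=16: L0/L1/L2 = -/ACEBDGHF/- → run A
t=17: L0/L1/L2 = -/ACEBDGHF/- → run A
t=18: L0/L1/L2 = -/CEBDGHF/- → run C
t=19: L0/L1/L2 = -/CEBDGHF/- → run C
t=20: L0/L1/L2 = -/CEBDGHF/- → run C
t=21: L0/L1/L2 = -/CEBDGHF/- → run C
t=22: L0/L1/L2 = -/EBDGHF/C → run E
t=23: L0/L1/L2 = -/EBDGHF/C → run E
t=24: L0/L1/L2 = -/EBDGHF/C → run E
t=25: L0/L1/L2 = -/EBDGHF/C → run E
t=26: L0/L1/L2 = -/BDGHF/CE → run B
t=27: L0/L1/L2 = -/BDGHF/CE → run B
t=28: L0/L1/L2 = -/DGHF/CE → run D
t=29: L0/L1/L2 = -/DGHF/CE → run D
t=30: L0/L1/L2 = -/DGHF/CE → run D
t=31: L0/L1/L2 = -/GHF/CE → run G
t=32: L0/L1/L2 = -/GHF/CE → run G
t=33: L0/L1/L2 = -/HF/CE → run H
t=34: L0/L1/L2 = -/HF/CE → run H
t=35: L0/L1/L2 = -/F/CE → run F
t=36: L0/L1/L2 = -/F/CE → run F
t=37: L0/L1/L2 = -/F/CE → run F
t=38: L0/L1/L2 = -/F/CE → run F
t=39: L0/L1/L2 = -/-/CEF → run C
t=40: L0/L1/L2 = -/-/EF → run E
t=41: L0/L1/L2 = -/-/EF → run E
t=42: L0/L1/L2 = -/-/F → run F
t=43: L0/L1/L2 = -/-/F → run F
t=44: (idle)
t=45: (idle)
t=46: (idle)
t=47: (idle)

running at tick 19 = C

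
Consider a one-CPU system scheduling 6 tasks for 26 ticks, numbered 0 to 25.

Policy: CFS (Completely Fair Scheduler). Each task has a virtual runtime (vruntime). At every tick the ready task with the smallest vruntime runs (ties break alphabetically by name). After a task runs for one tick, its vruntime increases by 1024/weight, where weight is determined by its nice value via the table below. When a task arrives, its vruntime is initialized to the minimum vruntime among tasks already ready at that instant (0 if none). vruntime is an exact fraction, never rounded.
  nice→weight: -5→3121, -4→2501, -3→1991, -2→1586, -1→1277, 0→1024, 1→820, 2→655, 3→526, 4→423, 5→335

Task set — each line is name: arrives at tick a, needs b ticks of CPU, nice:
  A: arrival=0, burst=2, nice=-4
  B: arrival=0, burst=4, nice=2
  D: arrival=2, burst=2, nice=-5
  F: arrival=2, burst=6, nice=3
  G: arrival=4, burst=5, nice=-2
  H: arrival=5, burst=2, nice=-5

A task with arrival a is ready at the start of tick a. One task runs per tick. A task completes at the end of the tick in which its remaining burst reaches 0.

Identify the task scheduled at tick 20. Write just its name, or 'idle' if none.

t=0: vr[A=0 B=0] → run A
t=1: vr[A=1024/2501 B=0] → run B
t=2: vr[A=1024/2501 B=1024/655 D=1024/2501 F=1024/2501] → run A
t=3: vr[B=1024/655 D=1024/2501 F=1024/2501] → run D
t=4: vr[B=1024/655 D=5756928/7805621 F=1024/2501 G=1024/2501] → run F
t=5: vr[B=1024/655 D=5756928/7805621 F=1549824/657763 G=1024/2501 H=1024/2501] → run G
t=6: vr[B=1024/655 D=5756928/7805621 F=1549824/657763 G=34304/32513 H=1024/2501] → run H
t=7: vr[B=1024/655 D=5756928/7805621 F=1549824/657763 G=34304/32513 H=5756928/7805621] → run D
t=8: vr[B=1024/655 F=1549824/657763 G=34304/32513 H=5756928/7805621] → run H
t=9: vr[B=1024/655 F=1549824/657763 G=34304/32513] → run G
t=10: vr[B=1024/655 F=1549824/657763 G=55296/32513] → run B
t=11: vr[B=2048/655 F=1549824/657763 G=55296/32513] → run G
t=12: vr[B=2048/655 F=1549824/657763 G=76288/32513] → run G
t=13: vr[B=2048/655 F=1549824/657763 G=97280/32513] → run F
t=14: vr[B=2048/655 F=2830336/657763 G=97280/32513] → run G
t=15: vr[B=2048/655 F=2830336/657763] → run B
t=16: vr[B=3072/655 F=2830336/657763] → run F
t=17: vr[B=3072/655 F=4110848/657763] → run B
t=18: vr[F=4110848/657763] → run F
t=19: vr[F=5391360/657763] → run F
t=20: vr[F=6671872/657763] → run F
t=21: (idle)
t=22: (idle)
t=23: (idle)
t=24: (idle)
t=25: (idle)

running at tick 20 = F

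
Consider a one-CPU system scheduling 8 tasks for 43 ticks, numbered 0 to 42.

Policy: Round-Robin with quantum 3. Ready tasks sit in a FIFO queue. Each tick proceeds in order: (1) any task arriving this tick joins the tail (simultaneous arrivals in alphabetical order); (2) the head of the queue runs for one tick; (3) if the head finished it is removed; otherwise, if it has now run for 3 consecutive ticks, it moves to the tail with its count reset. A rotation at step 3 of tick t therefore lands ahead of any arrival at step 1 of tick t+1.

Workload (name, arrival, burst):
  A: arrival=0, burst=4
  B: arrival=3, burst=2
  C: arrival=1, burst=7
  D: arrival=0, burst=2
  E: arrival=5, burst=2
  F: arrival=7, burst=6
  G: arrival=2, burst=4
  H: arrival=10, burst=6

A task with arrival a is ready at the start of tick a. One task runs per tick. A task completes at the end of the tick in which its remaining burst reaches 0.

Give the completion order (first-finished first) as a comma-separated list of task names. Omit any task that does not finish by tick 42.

completion order = D, A, B, E, G, F, C, H

t=0: queue=[A,D] q_used=0 → run A
t=1: queue=[A,D,C] q_used=1 → run A
t=2: queue=[A,D,C,G] q_used=2 → run A
t=3: queue=[D,C,G,A,B] q_used=0 → run D
t=4: queue=[D,C,G,A,B] q_used=1 → run D
t=5: queue=[C,G,A,B,E] q_used=0 → run C
t=6: queue=[C,G,A,B,E] q_used=1 → run C
t=7: queue=[C,G,A,B,E,F] q_used=2 → run C
t=8: queue=[G,A,B,E,F,C] q_used=0 → run G
t=9: queue=[G,A,B,E,F,C] q_used=1 → run G
t=10: queue=[G,A,B,E,F,C,H] q_used=2 → run G
t=11: queue=[A,B,E,F,C,H,G] q_used=0 → run A
t=12: queue=[B,E,F,C,H,G] q_used=0 → run B
t=13: queue=[B,E,F,C,H,G] q_used=1 → run B
t=14: queue=[E,F,C,H,G] q_used=0 → run E
t=15: queue=[E,F,C,H,G] q_used=1 → run E
t=16: queue=[F,C,H,G] q_used=0 → run F
t=17: queue=[F,C,H,G] q_used=1 → run F
t=18: queue=[F,C,H,G] q_used=2 → run F
t=19: queue=[C,H,G,F] q_used=0 → run C
t=20: queue=[C,H,G,F] q_used=1 → run C
t=21: queue=[C,H,G,F] q_used=2 → run C
t=22: queue=[H,G,F,C] q_used=0 → run H
t=23: queue=[H,G,F,C] q_used=1 → run H
t=24: queue=[H,G,F,C] q_used=2 → run H
t=25: queue=[G,F,C,H] q_used=0 → run G
t=26: queue=[F,C,H] q_used=0 → run F
t=27: queue=[F,C,H] q_used=1 → run F
t=28: queue=[F,C,H] q_used=2 → run F
t=29: queue=[C,H] q_used=0 → run C
t=30: queue=[H] q_used=0 → run H
t=31: queue=[H] q_used=1 → run H
t=32: queue=[H] q_used=2 → run H
t=33: (idle)
t=34: (idle)
t=35: (idle)
t=36: (idle)
t=37: (idle)
t=38: (idle)
t=39: (idle)
t=40: (idle)
t=41: (idle)
t=42: (idle)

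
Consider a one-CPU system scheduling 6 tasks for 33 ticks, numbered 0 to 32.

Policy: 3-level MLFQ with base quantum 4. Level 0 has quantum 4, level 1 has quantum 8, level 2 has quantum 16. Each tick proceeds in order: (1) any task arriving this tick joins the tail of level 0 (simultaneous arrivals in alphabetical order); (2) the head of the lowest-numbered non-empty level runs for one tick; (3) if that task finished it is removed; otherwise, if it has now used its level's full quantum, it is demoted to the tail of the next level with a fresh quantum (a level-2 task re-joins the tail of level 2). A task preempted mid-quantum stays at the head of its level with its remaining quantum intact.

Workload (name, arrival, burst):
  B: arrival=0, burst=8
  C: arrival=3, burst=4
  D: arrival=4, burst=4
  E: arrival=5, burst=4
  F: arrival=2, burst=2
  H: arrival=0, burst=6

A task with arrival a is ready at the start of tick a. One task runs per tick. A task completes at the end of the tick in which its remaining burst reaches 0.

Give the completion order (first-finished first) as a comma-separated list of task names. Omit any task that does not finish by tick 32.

completion order = F, C, D, E, B, H

t=0: L0/L1/L2 = BH/-/- → run B
t=1: L0/L1/L2 = BH/-/- → run B
t=2: L0/L1/L2 = BHF/-/- → run B
t=3: L0/L1/L2 = BHFC/-/- → run B
t=4: L0/L1/L2 = HFCD/B/- → run H
t=5: L0/L1/L2 = HFCDE/B/- → run H
t=6: L0/L1/L2 = HFCDE/B/- → run H
t=7: L0/L1/L2 = HFCDE/B/- → run H
t=8: L0/L1/L2 = FCDE/BH/- → run F
t=9: L0/L1/L2 = FCDE/BH/- → run F
t=10: L0/L1/L2 = CDE/BH/- → run C
t=11: L0/L1/L2 = CDE/BH/- → run C
t=12: L0/L1/L2 = CDE/BH/- → run C
t=13: L0/L1/L2 = CDE/BH/- → run C
t=14: L0/L1/L2 = DE/BH/- → run D
t=15: L0/L1/L2 = DE/BH/- → run D
t=16: L0/L1/L2 = DE/BH/- → run D
t=17: L0/L1/L2 = DE/BH/- → run D
t=18: L0/L1/L2 = E/BH/- → run E
t=19: L0/L1/L2 = E/BH/- → run E
t=20: L0/L1/L2 = E/BH/- → run E
t=21: L0/L1/L2 = E/BH/- → run E
t=22: L0/L1/L2 = -/BH/- → run B
t=23: L0/L1/L2 = -/BH/- → run B
t=24: L0/L1/L2 = -/BH/- → run B
t=25: L0/L1/L2 = -/BH/- → run B
t=26: L0/L1/L2 = -/H/- → run H
t=27: L0/L1/L2 = -/H/- → run H
t=28: (idle)
t=29: (idle)
t=30: (idle)
t=31: (idle)
t=32: (idle)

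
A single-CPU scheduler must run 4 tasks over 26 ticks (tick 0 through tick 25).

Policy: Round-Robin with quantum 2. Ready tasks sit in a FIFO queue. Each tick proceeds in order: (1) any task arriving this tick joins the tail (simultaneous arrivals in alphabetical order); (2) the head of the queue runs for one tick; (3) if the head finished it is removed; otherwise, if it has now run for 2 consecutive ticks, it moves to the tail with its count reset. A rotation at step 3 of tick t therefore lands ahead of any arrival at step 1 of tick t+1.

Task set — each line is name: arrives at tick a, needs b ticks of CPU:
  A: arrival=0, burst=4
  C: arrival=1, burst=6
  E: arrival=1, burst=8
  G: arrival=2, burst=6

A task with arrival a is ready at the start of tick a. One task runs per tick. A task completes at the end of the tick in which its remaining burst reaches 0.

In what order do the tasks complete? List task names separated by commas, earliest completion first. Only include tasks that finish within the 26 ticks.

t=0: queue=[A] q_used=0 → run A
t=1: queue=[A,C,E] q_used=1 → run A
t=2: queue=[C,E,A,G] q_used=0 → run C
t=3: queue=[C,E,A,G] q_used=1 → run C
t=4: queue=[E,A,G,C] q_used=0 → run E
t=5: queue=[E,A,G,C] q_used=1 → run E
t=6: queue=[A,G,C,E] q_used=0 → run A
t=7: queue=[A,G,C,E] q_used=1 → run A
t=8: queue=[G,C,E] q_used=0 → run G
t=9: queue=[G,C,E] q_used=1 → run G
t=10: queue=[C,E,G] q_used=0 → run C
t=11: queue=[C,E,G] q_used=1 → run C
t=12: queue=[E,G,C] q_used=0 → run E
t=13: queue=[E,G,C] q_used=1 → run E
t=14: queue=[G,C,E] q_used=0 → run G
t=15: queue=[G,C,E] q_used=1 → run G
t=16: queue=[C,E,G] q_used=0 → run C
t=17: queue=[C,E,G] q_used=1 → run C
t=18: queue=[E,G] q_used=0 → run E
t=19: queue=[E,G] q_used=1 → run E
t=20: queue=[G,E] q_used=0 → run G
t=21: queue=[G,E] q_used=1 → run G
t=22: queue=[E] q_used=0 → run E
t=23: queue=[E] q_used=1 → run E
t=24: (idle)
t=25: (idle)

completion order = A, C, G, E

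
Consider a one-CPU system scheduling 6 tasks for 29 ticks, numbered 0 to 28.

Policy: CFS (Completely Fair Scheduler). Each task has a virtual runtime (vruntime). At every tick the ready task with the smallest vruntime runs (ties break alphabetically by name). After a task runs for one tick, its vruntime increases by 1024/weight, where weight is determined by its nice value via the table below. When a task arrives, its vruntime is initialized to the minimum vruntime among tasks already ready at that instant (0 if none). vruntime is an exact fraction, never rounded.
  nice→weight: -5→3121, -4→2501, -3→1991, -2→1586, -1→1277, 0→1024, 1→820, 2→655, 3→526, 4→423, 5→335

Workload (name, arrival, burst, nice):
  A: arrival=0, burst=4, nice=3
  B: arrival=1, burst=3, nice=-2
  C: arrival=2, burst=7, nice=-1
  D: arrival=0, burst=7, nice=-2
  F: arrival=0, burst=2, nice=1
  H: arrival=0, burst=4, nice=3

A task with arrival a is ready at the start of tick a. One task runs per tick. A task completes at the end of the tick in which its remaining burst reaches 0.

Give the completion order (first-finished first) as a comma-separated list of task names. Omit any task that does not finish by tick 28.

completion order = F, B, D, C, A, H

t=0: vr[A=0 D=0 F=0 H=0] → run A
t=1: vr[A=512/263 B=0 D=0 F=0 H=0] → run B
t=2: vr[A=512/263 B=512/793 C=0 D=0 F=0 H=0] → run C
t=3: vr[A=512/263 B=512/793 C=1024/1277 D=0 F=0 H=0] → run D
t=4: vr[A=512/263 B=512/793 C=1024/1277 D=512/793 F=0 H=0] → run F
t=5: vr[A=512/263 B=512/793 C=1024/1277 D=512/793 F=256/205 H=0] → run H
t=6: vr[A=512/263 B=512/793 C=1024/1277 D=512/793 F=256/205 H=512/263] → run B
t=7: vr[A=512/263 B=1024/793 C=1024/1277 D=512/793 F=256/205 H=512/263] → run D
t=8: vr[A=512/263 B=1024/793 C=1024/1277 D=1024/793 F=256/205 H=512/263] → run C
t=9: vr[A=512/263 B=1024/793 C=2048/1277 D=1024/793 F=256/205 H=512/263] → run F
t=10: vr[A=512/263 B=1024/793 C=2048/1277 D=1024/793 H=512/263] → run B
t=11: vr[A=512/263 C=2048/1277 D=1024/793 H=512/263] → run D
t=12: vr[A=512/263 C=2048/1277 D=1536/793 H=512/263] → run C
t=13: vr[A=512/263 C=3072/1277 D=1536/793 H=512/263] → run D
t=14: vr[A=512/263 C=3072/1277 D=2048/793 H=512/263] → run A
t=15: vr[A=1024/263 C=3072/1277 D=2048/793 H=512/263] → run H
t=16: vr[A=1024/263 C=3072/1277 D=2048/793 H=1024/263] → run C
t=17: vr[A=1024/263 C=4096/1277 D=2048/793 H=1024/263] → run D
t=18: vr[A=1024/263 C=4096/1277 D=2560/793 H=1024/263] → run C
t=19: vr[A=1024/263 C=5120/1277 D=2560/793 H=1024/263] → run D
t=20: vr[A=1024/263 C=5120/1277 D=3072/793 H=1024/263] → run D
t=21: vr[A=1024/263 C=5120/1277 H=1024/263] → run A
t=22: vr[A=1536/263 C=5120/1277 H=1024/263] → run H
t=23: vr[A=1536/263 C=5120/1277 H=1536/263] → run C
t=24: vr[A=1536/263 C=6144/1277 H=1536/263] → run C
t=25: vr[A=1536/263 H=1536/263] → run A
t=26: vr[H=1536/263] → run H
t=27: (idle)
t=28: (idle)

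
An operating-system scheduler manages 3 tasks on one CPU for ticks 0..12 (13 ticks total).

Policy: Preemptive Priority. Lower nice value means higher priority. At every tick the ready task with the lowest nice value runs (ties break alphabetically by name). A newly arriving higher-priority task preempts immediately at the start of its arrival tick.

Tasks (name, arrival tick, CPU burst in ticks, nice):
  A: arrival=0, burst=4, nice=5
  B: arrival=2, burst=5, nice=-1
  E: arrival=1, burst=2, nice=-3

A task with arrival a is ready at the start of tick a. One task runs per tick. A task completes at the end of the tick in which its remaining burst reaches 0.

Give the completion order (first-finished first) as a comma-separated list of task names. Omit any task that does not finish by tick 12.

t=0: ready={A} → run A
t=1: ready={A,E} → run E
t=2: ready={A,B,E} → run E
t=3: ready={A,B} → run B
t=4: ready={A,B} → run B
t=5: ready={A,B} → run B
t=6: ready={A,B} → run B
t=7: ready={A,B} → run B
t=8: ready={A} → run A
t=9: ready={A} → run A
t=10: ready={A} → run A
t=11: (idle)
t=12: (idle)

completion order = E, B, A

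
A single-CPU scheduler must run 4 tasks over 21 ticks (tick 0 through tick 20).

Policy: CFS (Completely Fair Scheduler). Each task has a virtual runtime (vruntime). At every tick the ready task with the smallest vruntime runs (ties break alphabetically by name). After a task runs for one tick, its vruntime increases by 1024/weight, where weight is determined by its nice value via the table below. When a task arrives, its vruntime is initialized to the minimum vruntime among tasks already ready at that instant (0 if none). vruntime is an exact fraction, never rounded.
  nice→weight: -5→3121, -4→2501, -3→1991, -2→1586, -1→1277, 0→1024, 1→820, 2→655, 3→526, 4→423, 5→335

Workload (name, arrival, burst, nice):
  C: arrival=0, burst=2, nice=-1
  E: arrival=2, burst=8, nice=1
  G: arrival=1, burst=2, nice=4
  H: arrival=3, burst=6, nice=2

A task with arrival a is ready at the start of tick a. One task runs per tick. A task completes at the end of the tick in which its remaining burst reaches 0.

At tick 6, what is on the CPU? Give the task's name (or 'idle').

running at tick 6 = H

t=0: vr[C=0] → run C
t=1: vr[C=1024/1277 G=1024/1277] → run C
t=2: vr[E=1024/1277 G=1024/1277] → run E
t=3: vr[E=536832/261785 G=1024/1277 H=1024/1277] → run G
t=4: vr[E=536832/261785 G=1740800/540171 H=1024/1277] → run H
t=5: vr[E=536832/261785 G=1740800/540171 H=1978368/836435] → run E
t=6: vr[E=863744/261785 G=1740800/540171 H=1978368/836435] → run H
t=7: vr[E=863744/261785 G=1740800/540171 H=3286016/836435] → run G
t=8: vr[E=863744/261785 H=3286016/836435] → run E
t=9: vr[E=1190656/261785 H=3286016/836435] → run H
t=10: vr[E=1190656/261785 H=4593664/836435] → run E
t=11: vr[E=1517568/261785 H=4593664/836435] → run H
t=12: vr[E=1517568/261785 H=5901312/836435] → run E
t=13: vr[E=368896/52357 H=5901312/836435] → run E
t=14: vr[E=2171392/261785 H=5901312/836435] → run H
t=15: vr[E=2171392/261785 H=1441792/167287] → run E
t=16: vr[E=2498304/261785 H=1441792/167287] → run H
t=17: vr[E=2498304/261785] → run E
t=18: (idle)
t=19: (idle)
t=20: (idle)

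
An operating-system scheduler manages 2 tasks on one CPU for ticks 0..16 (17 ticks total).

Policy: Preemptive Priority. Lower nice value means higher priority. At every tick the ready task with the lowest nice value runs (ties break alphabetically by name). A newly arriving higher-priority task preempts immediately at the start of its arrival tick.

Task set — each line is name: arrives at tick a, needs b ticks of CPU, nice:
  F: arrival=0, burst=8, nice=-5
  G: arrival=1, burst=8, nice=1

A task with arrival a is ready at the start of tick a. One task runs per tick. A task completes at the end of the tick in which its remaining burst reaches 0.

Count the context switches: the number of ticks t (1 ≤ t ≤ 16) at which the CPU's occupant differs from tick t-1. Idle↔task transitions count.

context switches = 2

t=0: ready={F} → run F
t=1: ready={F,G} → run F
t=2: ready={F,G} → run F
t=3: ready={F,G} → run F
t=4: ready={F,G} → run F
t=5: ready={F,G} → run F
t=6: ready={F,G} → run F
t=7: ready={F,G} → run F
t=8: ready={G} → run G
t=9: ready={G} → run G
t=10: ready={G} → run G
t=11: ready={G} → run G
t=12: ready={G} → run G
t=13: ready={G} → run G
t=14: ready={G} → run G
t=15: ready={G} → run G
t=16: (idle)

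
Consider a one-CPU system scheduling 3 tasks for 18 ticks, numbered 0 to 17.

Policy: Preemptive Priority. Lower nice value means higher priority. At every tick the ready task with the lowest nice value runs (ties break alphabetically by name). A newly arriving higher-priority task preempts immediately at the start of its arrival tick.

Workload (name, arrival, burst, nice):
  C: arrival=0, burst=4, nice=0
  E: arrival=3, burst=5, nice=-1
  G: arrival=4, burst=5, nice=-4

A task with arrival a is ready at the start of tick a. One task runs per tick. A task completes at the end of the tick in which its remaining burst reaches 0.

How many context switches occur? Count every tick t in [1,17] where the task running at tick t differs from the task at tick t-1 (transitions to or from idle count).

t=0: ready={C} → run C
t=1: ready={C} → run C
t=2: ready={C} → run C
t=3: ready={C,E} → run E
t=4: ready={C,E,G} → run G
t=5: ready={C,E,G} → run G
t=6: ready={C,E,G} → run G
t=7: ready={C,E,G} → run G
t=8: ready={C,E,G} → run G
t=9: ready={C,E} → run E
t=10: ready={C,E} → run E
t=11: ready={C,E} → run E
t=12: ready={C,E} → run E
t=13: ready={C} → run C
t=14: (idle)
t=15: (idle)
t=16: (idle)
t=17: (idle)

context switches = 5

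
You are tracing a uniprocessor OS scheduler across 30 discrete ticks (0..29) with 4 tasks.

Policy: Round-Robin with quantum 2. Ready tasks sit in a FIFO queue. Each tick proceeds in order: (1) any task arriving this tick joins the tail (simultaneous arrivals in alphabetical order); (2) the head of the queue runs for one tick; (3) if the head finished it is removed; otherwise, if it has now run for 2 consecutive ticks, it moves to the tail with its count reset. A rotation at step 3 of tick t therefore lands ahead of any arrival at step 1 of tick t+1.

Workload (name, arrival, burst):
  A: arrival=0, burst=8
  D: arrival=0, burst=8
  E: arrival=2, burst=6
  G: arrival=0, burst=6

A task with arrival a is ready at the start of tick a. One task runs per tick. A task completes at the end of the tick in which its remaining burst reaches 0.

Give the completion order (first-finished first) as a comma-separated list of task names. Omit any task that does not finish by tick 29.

t=0: queue=[A,D,G] q_used=0 → run A
t=1: queue=[A,D,G] q_used=1 → run A
t=2: queue=[D,G,A,E] q_used=0 → run D
t=3: queue=[D,G,A,E] q_used=1 → run D
t=4: queue=[G,A,E,D] q_used=0 → run G
t=5: queue=[G,A,E,D] q_used=1 → run G
t=6: queue=[A,E,D,G] q_used=0 → run A
t=7: queue=[A,E,D,G] q_used=1 → run A
t=8: queue=[E,D,G,A] q_used=0 → run E
t=9: queue=[E,D,G,A] q_used=1 → run E
t=10: queue=[D,G,A,E] q_used=0 → run D
t=11: queue=[D,G,A,E] q_used=1 → run D
t=12: queue=[G,A,E,D] q_used=0 → run G
t=13: queue=[G,A,E,D] q_used=1 → run G
t=14: queue=[A,E,D,G] q_used=0 → run A
t=15: queue=[A,E,D,G] q_used=1 → run A
t=16: queue=[E,D,G,A] q_used=0 → run E
t=17: queue=[E,D,G,A] q_used=1 → run E
t=18: queue=[D,G,A,E] q_used=0 → run D
t=19: queue=[D,G,A,E] q_used=1 → run D
t=20: queue=[G,A,E,D] q_used=0 → run G
t=21: queue=[G,A,E,D] q_used=1 → run G
t=22: queue=[A,E,D] q_used=0 → run A
t=23: queue=[A,E,D] q_used=1 → run A
t=24: queue=[E,D] q_used=0 → run E
t=25: queue=[E,D] q_used=1 → run E
t=26: queue=[D] q_used=0 → run D
t=27: queue=[D] q_used=1 → run D
t=28: (idle)
t=29: (idle)

completion order = G, A, E, D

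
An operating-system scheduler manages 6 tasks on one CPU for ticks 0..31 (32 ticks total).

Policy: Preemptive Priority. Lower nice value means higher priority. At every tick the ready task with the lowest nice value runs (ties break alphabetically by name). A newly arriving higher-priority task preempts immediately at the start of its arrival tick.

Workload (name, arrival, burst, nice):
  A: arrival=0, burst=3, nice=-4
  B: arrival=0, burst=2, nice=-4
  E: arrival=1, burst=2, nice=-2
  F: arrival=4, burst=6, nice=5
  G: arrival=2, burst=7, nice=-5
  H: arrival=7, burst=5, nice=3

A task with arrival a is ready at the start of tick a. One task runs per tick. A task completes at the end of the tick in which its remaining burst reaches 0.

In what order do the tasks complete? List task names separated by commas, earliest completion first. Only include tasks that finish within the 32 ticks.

completion order = G, A, B, E, H, F

t=0: ready={A,B} → run A
t=1: ready={A,B,E} → run A
t=2: ready={A,B,E,G} → run G
t=3: ready={A,B,E,G} → run G
t=4: ready={A,B,E,F,G} → run G
t=5: ready={A,B,E,F,G} → run G
t=6: ready={A,B,E,F,G} → run G
t=7: ready={A,B,E,F,G,H} → run G
t=8: ready={A,B,E,F,G,H} → run G
t=9: ready={A,B,E,F,H} → run A
t=10: ready={B,E,F,H} → run B
t=11: ready={B,E,F,H} → run B
t=12: ready={E,F,H} → run E
t=13: ready={E,F,H} → run E
t=14: ready={F,H} → run H
t=15: ready={F,H} → run H
t=16: ready={F,H} → run H
t=17: ready={F,H} → run H
t=18: ready={F,H} → run H
t=19: ready={F} → run F
t=20: ready={F} → run F
t=21: ready={F} → run F
t=22: ready={F} → run F
t=23: ready={F} → run F
t=24: ready={F} → run F
t=25: (idle)
t=26: (idle)
t=27: (idle)
t=28: (idle)
t=29: (idle)
t=30: (idle)
t=31: (idle)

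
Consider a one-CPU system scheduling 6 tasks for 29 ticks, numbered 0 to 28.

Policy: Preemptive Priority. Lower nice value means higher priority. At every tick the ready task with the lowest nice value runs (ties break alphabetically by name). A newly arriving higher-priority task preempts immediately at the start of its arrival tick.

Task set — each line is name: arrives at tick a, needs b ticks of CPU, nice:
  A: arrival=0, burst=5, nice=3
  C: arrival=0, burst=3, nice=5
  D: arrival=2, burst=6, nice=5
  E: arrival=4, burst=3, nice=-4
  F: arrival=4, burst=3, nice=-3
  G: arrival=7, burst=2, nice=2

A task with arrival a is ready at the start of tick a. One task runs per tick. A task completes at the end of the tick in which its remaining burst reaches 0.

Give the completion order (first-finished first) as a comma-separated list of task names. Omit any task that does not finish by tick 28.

t=0: ready={A,C} → run A
t=1: ready={A,C} → run A
t=2: ready={A,C,D} → run A
t=3: ready={A,C,D} → run A
t=4: ready={A,C,D,E,F} → run E
t=5: ready={A,C,D,E,F} → run E
t=6: ready={A,C,D,E,F} → run E
t=7: ready={A,C,D,F,G} → run F
t=8: ready={A,C,D,F,G} → run F
t=9: ready={A,C,D,F,G} → run F
t=10: ready={A,C,D,G} → run G
t=11: ready={A,C,D,G} → run G
t=12: ready={A,C,D} → run A
t=13: ready={C,D} → run C
t=14: ready={C,D} → run C
t=15: ready={C,D} → run C
t=16: ready={D} → run D
t=17: ready={D} → run D
t=18: ready={D} → run D
t=19: ready={D} → run D
t=20: ready={D} → run D
t=21: ready={D} → run D
t=22: (idle)
t=23: (idle)
t=24: (idle)
t=25: (idle)
t=26: (idle)
t=27: (idle)
t=28: (idle)

completion order = E, F, G, A, C, D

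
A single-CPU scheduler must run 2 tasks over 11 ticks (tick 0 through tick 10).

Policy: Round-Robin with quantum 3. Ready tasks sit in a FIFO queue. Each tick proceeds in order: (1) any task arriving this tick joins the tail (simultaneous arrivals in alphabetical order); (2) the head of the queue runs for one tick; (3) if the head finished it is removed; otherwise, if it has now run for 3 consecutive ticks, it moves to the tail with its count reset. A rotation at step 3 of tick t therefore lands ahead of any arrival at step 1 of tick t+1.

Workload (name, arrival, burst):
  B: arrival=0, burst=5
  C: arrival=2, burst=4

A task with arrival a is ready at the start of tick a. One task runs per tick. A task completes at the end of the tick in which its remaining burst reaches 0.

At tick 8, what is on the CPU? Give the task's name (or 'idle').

t=0: queue=[B] q_used=0 → run B
t=1: queue=[B] q_used=1 → run B
t=2: queue=[B,C] q_used=2 → run B
t=3: queue=[C,B] q_used=0 → run C
t=4: queue=[C,B] q_used=1 → run C
t=5: queue=[C,B] q_used=2 → run C
t=6: queue=[B,C] q_used=0 → run B
t=7: queue=[B,C] q_used=1 → run B
t=8: queue=[C] q_used=0 → run C
t=9: (idle)
t=10: (idle)

running at tick 8 = C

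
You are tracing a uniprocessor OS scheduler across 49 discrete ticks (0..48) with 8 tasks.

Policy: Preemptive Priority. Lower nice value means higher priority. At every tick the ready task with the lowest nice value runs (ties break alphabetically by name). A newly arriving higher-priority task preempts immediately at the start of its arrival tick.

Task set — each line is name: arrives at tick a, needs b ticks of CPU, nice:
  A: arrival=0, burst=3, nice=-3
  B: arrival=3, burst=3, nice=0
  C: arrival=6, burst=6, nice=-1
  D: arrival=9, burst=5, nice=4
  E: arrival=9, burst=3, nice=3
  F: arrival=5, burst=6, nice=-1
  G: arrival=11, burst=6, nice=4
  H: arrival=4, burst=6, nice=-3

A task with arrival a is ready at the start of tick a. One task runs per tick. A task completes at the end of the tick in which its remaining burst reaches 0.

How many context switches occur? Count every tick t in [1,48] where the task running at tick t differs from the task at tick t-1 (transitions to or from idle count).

t=0: ready={A} → run A
t=1: ready={A} → run A
t=2: ready={A} → run A
t=3: ready={B} → run B
t=4: ready={B,H} → run H
t=5: ready={B,F,H} → run H
t=6: ready={B,C,F,H} → run H
t=7: ready={B,C,F,H} → run H
t=8: ready={B,C,F,H} → run H
t=9: ready={B,C,D,E,F,H} → run H
t=10: ready={B,C,D,E,F} → run C
t=11: ready={B,C,D,E,F,G} → run C
t=12: ready={B,C,D,E,F,G} → run C
t=13: ready={B,C,D,E,F,G} → run C
t=14: ready={B,C,D,E,F,G} → run C
t=15: ready={B,C,D,E,F,G} → run C
t=16: ready={B,D,E,F,G} → run F
t=17: ready={B,D,E,F,G} → run F
t=18: ready={B,D,E,F,G} → run F
t=19: ready={B,D,E,F,G} → run F
t=20: ready={B,D,E,F,G} → run F
t=21: ready={B,D,E,F,G} → run F
t=22: ready={B,D,E,G} → run B
t=23: ready={B,D,E,G} → run B
t=24: ready={D,E,G} → run E
t=25: ready={D,E,G} → run E
t=26: ready={D,E,G} → run E
t=27: ready={D,G} → run D
t=28: ready={D,G} → run D
t=29: ready={D,G} → run D
t=30: ready={D,G} → run D
t=31: ready={D,G} → run D
t=32: ready={G} → run G
t=33: ready={G} → run G
t=34: ready={G} → run G
t=35: ready={G} → run G
t=36: ready={G} → run G
t=37: ready={G} → run G
t=38: (idle)
t=39: (idle)
t=40: (idle)
t=41: (idle)
t=42: (idle)
t=43: (idle)
t=44: (idle)
t=45: (idle)
t=46: (idle)
t=47: (idle)
t=48: (idle)

context switches = 9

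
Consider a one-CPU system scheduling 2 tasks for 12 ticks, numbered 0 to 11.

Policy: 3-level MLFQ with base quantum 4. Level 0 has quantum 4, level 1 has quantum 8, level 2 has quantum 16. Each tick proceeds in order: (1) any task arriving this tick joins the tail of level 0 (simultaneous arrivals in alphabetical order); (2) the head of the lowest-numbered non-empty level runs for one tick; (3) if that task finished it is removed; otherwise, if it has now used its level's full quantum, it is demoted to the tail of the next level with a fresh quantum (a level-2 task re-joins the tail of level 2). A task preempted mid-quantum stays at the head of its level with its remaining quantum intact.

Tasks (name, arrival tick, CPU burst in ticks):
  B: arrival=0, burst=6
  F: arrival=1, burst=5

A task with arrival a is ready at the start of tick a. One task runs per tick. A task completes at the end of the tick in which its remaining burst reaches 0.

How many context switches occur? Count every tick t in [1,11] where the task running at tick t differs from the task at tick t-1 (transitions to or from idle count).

context switches = 4

t=0: L0/L1/L2 = B/-/- → run B
t=1: L0/L1/L2 = BF/-/- → run B
t=2: L0/L1/L2 = BF/-/- → run B
t=3: L0/L1/L2 = BF/-/- → run B
t=4: L0/L1/L2 = F/B/- → run F
t=5: L0/L1/L2 = F/B/- → run F
t=6: L0/L1/L2 = F/B/- → run F
t=7: L0/L1/L2 = F/B/- → run F
t=8: L0/L1/L2 = -/BF/- → run B
t=9: L0/L1/L2 = -/BF/- → run B
t=10: L0/L1/L2 = -/F/- → run F
t=11: (idle)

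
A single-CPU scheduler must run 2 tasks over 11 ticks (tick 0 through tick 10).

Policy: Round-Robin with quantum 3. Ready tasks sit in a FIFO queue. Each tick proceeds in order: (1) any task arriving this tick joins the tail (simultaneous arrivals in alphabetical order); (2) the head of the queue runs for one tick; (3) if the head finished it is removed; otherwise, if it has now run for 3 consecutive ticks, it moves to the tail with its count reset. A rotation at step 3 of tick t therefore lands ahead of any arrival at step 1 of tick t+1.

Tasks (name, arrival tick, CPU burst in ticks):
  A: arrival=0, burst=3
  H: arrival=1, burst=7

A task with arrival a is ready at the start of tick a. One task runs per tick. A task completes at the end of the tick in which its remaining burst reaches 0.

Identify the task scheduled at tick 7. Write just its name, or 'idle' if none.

running at tick 7 = H

t=0: queue=[A] q_used=0 → run A
t=1: queue=[A,H] q_used=1 → run A
t=2: queue=[A,H] q_used=2 → run A
t=3: queue=[H] q_used=0 → run H
t=4: queue=[H] q_used=1 → run H
t=5: queue=[H] q_used=2 → run H
t=6: queue=[H] q_used=0 → run H
t=7: queue=[H] q_used=1 → run H
t=8: queue=[H] q_used=2 → run H
t=9: queue=[H] q_used=0 → run H
t=10: (idle)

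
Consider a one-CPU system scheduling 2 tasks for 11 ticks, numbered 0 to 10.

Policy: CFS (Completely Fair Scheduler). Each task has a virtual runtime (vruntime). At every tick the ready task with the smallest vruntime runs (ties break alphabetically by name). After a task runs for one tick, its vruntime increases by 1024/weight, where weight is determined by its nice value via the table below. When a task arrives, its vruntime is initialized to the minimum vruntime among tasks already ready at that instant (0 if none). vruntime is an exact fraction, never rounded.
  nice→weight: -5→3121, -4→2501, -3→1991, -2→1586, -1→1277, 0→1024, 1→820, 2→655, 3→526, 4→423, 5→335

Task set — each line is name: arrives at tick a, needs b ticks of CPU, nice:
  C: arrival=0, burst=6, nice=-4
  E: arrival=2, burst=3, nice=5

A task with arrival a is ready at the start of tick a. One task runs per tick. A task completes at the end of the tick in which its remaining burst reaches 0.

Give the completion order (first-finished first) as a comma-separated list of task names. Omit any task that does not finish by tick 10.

completion order = C, E

t=0: vr[C=0] → run C
t=1: vr[C=1024/2501] → run C
t=2: vr[C=2048/2501 E=2048/2501] → run C
t=3: vr[C=3072/2501 E=2048/2501] → run E
t=4: vr[C=3072/2501 E=3247104/837835] → run C
t=5: vr[C=4096/2501 E=3247104/837835] → run C
t=6: vr[C=5120/2501 E=3247104/837835] → run C
t=7: vr[E=3247104/837835] → run E
t=8: vr[E=5808128/837835] → run E
t=9: (idle)
t=10: (idle)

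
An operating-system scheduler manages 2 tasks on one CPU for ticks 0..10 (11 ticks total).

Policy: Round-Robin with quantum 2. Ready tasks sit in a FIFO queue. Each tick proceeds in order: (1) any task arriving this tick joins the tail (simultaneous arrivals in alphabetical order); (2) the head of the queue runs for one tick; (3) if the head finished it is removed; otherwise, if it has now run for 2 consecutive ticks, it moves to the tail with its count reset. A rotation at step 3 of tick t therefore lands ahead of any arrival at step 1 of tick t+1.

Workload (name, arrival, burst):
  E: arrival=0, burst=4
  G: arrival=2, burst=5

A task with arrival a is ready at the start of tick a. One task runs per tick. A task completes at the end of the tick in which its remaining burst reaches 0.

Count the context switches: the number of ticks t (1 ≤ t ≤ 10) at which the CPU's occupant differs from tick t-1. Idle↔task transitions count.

t=0: queue=[E] q_used=0 → run E
t=1: queue=[E] q_used=1 → run E
t=2: queue=[E,G] q_used=0 → run E
t=3: queue=[E,G] q_used=1 → run E
t=4: queue=[G] q_used=0 → run G
t=5: queue=[G] q_used=1 → run G
t=6: queue=[G] q_used=0 → run G
t=7: queue=[G] q_used=1 → run G
t=8: queue=[G] q_used=0 → run G
t=9: (idle)
t=10: (idle)

context switches = 2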